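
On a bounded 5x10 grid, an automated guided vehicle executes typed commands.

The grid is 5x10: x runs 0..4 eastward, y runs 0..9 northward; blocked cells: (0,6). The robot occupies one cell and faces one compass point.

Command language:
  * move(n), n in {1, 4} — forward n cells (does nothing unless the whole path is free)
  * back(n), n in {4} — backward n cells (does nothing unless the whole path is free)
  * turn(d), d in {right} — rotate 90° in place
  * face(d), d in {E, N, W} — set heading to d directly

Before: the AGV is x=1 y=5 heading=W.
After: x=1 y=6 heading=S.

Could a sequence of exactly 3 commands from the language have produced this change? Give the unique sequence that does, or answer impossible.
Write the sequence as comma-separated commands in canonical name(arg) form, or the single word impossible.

every 3-command combo misses the target.

impossible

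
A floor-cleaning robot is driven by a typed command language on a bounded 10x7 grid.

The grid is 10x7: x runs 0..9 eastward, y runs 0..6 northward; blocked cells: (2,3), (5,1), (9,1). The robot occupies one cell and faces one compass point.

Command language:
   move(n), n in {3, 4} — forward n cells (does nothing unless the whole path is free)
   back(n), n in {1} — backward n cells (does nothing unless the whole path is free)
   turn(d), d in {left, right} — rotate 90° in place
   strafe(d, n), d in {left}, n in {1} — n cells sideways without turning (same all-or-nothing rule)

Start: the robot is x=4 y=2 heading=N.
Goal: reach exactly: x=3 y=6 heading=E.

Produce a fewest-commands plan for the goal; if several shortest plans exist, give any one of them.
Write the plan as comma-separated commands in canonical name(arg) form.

strafe(left, 1), move(4), turn(right)

begin: x=4 y=2 heading=N
1. strafe(left, 1) → x=3 y=2 heading=N
2. move(4) → x=3 y=6 heading=N
3. turn(right) → x=3 y=6 heading=E
minimal: 3 command(s), checked below 3.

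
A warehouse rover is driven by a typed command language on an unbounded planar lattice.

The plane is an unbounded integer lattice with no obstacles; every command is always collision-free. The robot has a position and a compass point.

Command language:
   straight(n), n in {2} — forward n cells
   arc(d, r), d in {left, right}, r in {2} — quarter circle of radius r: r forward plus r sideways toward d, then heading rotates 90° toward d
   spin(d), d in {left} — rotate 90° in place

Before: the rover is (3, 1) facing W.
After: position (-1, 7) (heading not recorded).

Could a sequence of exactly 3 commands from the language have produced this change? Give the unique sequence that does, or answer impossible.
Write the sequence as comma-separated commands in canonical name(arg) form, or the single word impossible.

arc(right, 2), straight(2), arc(left, 2)

key: order matters: swapping arc(right, 2) and arc(left, 2) lands elsewhere
from: (3, 1) facing W
[1] after arc(right, 2): (1, 3) facing N
[2] after straight(2): (1, 5) facing N
[3] after arc(left, 2): (-1, 7) facing W
no other 3-command option fits: unique.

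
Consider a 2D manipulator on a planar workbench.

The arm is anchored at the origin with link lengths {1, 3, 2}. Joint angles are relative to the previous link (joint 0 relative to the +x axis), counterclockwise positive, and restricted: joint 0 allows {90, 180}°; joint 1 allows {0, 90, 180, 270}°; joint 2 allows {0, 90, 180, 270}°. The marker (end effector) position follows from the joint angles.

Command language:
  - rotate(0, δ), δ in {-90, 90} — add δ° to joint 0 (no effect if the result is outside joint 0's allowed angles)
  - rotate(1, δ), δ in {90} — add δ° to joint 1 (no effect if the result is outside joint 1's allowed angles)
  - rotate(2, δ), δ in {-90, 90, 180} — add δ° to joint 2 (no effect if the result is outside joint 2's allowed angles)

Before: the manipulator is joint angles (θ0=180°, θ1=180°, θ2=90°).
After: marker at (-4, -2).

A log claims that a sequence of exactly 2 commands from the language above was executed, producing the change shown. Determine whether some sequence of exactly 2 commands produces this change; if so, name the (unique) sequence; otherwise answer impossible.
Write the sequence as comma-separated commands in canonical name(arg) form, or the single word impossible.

rotate(1, 90), rotate(1, 90)

begin: joint angles (θ0=180°, θ1=180°, θ2=90°)
[1] after rotate(1, 90): joint angles (θ0=180°, θ1=270°, θ2=90°)
[2] after rotate(1, 90): joint angles (θ0=180°, θ1=0°, θ2=90°)
uniquely the one of 36 2-step routes that fits.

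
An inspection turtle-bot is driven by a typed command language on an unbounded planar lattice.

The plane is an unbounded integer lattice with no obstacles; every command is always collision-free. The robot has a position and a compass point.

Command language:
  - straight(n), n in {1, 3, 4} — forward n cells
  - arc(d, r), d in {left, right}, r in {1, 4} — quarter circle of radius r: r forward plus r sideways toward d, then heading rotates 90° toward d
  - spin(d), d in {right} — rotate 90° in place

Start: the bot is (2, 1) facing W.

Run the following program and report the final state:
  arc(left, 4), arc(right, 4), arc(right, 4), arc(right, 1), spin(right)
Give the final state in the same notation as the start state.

(-9, -2) facing S

from: (2, 1) facing W
[1] after arc(left, 4): (-2, -3) facing S
[2] after arc(right, 4): (-6, -7) facing W
[3] after arc(right, 4): (-10, -3) facing N
[4] after arc(right, 1): (-9, -2) facing E
[5] after spin(right): (-9, -2) facing S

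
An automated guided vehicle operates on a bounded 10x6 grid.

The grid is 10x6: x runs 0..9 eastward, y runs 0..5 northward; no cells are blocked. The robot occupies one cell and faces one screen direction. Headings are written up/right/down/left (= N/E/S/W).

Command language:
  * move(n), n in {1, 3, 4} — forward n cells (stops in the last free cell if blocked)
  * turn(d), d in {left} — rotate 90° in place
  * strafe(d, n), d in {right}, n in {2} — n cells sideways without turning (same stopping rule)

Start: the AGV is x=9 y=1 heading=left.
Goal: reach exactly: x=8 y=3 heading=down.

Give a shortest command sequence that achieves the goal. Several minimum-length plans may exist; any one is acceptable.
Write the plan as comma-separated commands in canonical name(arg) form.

t0: x=9 y=1 heading=left
1. strafe(right, 2) → x=9 y=3 heading=left
2. move(1) → x=8 y=3 heading=left
3. turn(left) → x=8 y=3 heading=down
shorter routes all fall short; 3 is best.

strafe(right, 2), move(1), turn(left)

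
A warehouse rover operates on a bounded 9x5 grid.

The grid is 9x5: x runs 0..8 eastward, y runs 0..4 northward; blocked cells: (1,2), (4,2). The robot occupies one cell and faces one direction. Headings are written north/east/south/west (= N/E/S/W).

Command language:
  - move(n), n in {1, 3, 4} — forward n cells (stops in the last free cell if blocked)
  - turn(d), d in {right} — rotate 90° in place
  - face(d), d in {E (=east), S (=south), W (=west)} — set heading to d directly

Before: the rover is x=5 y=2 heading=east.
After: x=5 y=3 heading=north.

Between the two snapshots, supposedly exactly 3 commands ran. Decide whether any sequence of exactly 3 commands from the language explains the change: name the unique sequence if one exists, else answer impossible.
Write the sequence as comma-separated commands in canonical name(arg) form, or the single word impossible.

face(W), turn(right), move(1)

key: running move(1) before face(W) would end elsewhere — order is forced
from: x=5 y=2 heading=east
1. face(W) → x=5 y=2 heading=west
2. turn(right) → x=5 y=2 heading=north
3. move(1) → x=5 y=3 heading=north
uniquely the one of 343 3-step routes that fits.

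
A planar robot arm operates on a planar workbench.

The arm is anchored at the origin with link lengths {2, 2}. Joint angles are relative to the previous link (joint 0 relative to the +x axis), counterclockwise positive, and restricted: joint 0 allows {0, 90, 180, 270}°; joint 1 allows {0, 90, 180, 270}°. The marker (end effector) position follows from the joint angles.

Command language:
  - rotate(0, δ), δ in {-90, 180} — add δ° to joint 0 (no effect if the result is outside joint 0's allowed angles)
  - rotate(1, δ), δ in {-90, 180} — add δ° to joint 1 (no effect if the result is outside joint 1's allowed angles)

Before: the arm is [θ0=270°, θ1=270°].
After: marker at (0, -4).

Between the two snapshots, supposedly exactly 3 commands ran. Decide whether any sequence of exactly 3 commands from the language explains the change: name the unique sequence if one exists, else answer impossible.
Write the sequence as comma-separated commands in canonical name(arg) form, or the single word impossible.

rotate(1, -90), rotate(1, -90), rotate(1, -90)

initial: [θ0=270°, θ1=270°]
1. rotate(1, -90) → [θ0=270°, θ1=180°]
2. rotate(1, -90) → [θ0=270°, θ1=90°]
3. rotate(1, -90) → [θ0=270°, θ1=0°]
no rival 3-sequence matches.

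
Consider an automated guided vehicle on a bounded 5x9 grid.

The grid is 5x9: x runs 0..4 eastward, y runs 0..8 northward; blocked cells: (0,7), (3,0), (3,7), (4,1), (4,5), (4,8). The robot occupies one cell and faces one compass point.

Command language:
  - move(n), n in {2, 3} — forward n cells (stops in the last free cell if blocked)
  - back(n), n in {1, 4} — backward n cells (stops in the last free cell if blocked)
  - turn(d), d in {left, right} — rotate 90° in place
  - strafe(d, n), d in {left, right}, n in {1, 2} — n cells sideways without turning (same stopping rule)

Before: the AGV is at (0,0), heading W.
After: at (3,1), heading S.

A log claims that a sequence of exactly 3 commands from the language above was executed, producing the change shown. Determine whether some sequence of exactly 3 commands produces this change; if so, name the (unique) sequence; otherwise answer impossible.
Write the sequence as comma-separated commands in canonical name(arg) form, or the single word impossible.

strafe(right, 1), back(4), turn(left)

key: order matters: swapping strafe(right, 1) and turn(left) lands elsewhere
start: at (0,0), heading W
t=1 strafe(right, 1) ⇒ at (0,1), heading W
t=2 back(4) ⇒ at (3,1), heading W
t=3 turn(left) ⇒ at (3,1), heading S
all 1000 alternatives checked — unique.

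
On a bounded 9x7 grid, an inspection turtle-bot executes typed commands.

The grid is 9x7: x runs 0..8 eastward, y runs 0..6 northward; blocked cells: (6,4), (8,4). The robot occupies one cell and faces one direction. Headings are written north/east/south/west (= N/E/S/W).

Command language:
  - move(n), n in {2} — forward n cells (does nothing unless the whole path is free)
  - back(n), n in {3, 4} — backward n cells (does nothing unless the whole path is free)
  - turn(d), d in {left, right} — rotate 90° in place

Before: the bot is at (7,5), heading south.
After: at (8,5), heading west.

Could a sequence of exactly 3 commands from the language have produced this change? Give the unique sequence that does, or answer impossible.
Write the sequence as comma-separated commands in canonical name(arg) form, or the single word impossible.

key: order matters: swapping turn(right) and back(3) lands elsewhere
t0: at (7,5), heading south
step 1 (turn(right)): at (7,5), heading west
step 2 (move(2)): at (5,5), heading west
step 3 (back(3)): at (8,5), heading west
no rival 3-sequence matches.

turn(right), move(2), back(3)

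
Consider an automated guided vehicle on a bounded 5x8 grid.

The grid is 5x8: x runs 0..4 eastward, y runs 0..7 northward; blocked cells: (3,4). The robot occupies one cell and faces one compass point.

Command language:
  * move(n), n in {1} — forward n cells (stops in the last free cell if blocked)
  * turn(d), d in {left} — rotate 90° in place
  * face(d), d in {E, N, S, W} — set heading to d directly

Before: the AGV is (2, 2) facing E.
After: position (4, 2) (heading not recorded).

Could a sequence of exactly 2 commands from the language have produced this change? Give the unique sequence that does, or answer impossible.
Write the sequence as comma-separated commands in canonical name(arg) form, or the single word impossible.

move(1), move(1)

initial: (2, 2) facing E
t=1 move(1) ⇒ (3, 2) facing E
t=2 move(1) ⇒ (4, 2) facing E
uniquely the one of 36 2-step routes that fits.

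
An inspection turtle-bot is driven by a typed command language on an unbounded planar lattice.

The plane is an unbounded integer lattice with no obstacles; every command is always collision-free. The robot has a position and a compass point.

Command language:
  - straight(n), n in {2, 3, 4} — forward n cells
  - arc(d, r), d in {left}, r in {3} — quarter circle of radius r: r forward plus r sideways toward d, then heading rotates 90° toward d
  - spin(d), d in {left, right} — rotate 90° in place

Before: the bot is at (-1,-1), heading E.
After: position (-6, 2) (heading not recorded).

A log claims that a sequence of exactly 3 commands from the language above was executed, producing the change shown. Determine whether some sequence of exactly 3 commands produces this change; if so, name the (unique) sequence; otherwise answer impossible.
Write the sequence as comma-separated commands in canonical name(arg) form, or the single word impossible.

spin(left), arc(left, 3), straight(2)

key: running straight(2) before spin(left) would end elsewhere — order is forced
from: at (-1,-1), heading E
t=1 spin(left) ⇒ at (-1,-1), heading N
t=2 arc(left, 3) ⇒ at (-4,2), heading W
t=3 straight(2) ⇒ at (-6,2), heading W
no rival 3-sequence matches.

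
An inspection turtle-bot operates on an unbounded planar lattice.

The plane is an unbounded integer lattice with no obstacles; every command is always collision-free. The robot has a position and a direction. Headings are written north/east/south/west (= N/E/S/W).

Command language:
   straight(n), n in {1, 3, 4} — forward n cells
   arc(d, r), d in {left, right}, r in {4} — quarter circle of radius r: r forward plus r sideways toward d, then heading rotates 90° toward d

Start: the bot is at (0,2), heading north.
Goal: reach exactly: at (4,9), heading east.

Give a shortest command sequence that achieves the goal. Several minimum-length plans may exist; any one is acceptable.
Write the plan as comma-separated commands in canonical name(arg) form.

start: at (0,2), heading north
1. straight(3) → at (0,5), heading north
2. arc(right, 4) → at (4,9), heading east
shorter routes all fall short; 2 is best.

straight(3), arc(right, 4)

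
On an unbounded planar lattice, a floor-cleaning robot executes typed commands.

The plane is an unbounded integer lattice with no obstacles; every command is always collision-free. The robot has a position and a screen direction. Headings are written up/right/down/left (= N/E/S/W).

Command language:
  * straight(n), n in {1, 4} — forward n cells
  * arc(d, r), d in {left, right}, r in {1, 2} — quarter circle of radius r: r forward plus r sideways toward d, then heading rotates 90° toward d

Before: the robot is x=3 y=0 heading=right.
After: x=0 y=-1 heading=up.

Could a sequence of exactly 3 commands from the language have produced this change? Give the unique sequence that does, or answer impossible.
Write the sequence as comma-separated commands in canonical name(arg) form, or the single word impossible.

key: running arc(right, 2) before arc(right, 1) would end elsewhere — order is forced
begin: x=3 y=0 heading=right
1. arc(right, 1) → x=4 y=-1 heading=down
2. arc(right, 2) → x=2 y=-3 heading=left
3. arc(right, 2) → x=0 y=-1 heading=up
uniquely the one of 216 3-step routes that fits.

arc(right, 1), arc(right, 2), arc(right, 2)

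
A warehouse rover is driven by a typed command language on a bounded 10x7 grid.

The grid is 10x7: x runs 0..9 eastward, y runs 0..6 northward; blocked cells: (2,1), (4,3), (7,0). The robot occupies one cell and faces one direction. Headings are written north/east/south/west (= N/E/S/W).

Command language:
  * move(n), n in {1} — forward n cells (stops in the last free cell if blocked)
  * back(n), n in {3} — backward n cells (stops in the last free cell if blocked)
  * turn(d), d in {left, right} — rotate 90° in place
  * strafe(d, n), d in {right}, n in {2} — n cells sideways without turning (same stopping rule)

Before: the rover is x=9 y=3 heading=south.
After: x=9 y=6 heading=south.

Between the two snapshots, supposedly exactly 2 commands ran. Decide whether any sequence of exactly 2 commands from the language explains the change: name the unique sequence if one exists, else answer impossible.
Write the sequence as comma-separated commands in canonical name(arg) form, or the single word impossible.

key: the second back(3) runs into the grid edge before its full distance
begin: x=9 y=3 heading=south
step 1 (back(3)): x=9 y=6 heading=south
step 2 (back(3)): x=9 y=6 heading=south
no other 2-command option fits: unique.

back(3), back(3)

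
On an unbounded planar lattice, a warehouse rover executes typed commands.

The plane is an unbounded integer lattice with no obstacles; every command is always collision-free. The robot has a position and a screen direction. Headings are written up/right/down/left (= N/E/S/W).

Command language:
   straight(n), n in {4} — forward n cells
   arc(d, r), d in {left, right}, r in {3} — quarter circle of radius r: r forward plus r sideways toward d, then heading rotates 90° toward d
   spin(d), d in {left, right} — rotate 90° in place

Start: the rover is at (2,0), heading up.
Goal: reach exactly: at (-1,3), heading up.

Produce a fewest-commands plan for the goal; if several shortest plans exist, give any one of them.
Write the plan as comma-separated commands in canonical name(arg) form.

arc(left, 3), spin(right)

t0: at (2,0), heading up
t=1 arc(left, 3) ⇒ at (-1,3), heading left
t=2 spin(right) ⇒ at (-1,3), heading up
nothing shorter than 2 reaches the goal.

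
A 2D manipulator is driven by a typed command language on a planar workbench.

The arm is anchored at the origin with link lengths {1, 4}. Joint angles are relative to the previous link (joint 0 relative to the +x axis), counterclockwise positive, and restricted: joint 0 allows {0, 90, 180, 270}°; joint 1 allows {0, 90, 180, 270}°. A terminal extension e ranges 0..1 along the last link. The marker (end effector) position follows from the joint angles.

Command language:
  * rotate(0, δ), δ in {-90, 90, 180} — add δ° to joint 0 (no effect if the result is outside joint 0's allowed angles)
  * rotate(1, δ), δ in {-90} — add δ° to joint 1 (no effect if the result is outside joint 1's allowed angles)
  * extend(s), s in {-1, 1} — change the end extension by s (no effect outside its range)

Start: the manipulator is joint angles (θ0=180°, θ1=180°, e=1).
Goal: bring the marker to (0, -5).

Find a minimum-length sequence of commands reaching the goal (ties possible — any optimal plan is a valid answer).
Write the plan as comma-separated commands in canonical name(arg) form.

initial: joint angles (θ0=180°, θ1=180°, e=1)
t=1 rotate(0, 90) ⇒ joint angles (θ0=270°, θ1=180°, e=1)
t=2 rotate(1, -90) ⇒ joint angles (θ0=270°, θ1=90°, e=1)
t=3 rotate(1, -90) ⇒ joint angles (θ0=270°, θ1=0°, e=1)
t=4 extend(-1) ⇒ joint angles (θ0=270°, θ1=0°, e=0)
minimal: 4 command(s), checked below 4.

rotate(0, 90), rotate(1, -90), rotate(1, -90), extend(-1)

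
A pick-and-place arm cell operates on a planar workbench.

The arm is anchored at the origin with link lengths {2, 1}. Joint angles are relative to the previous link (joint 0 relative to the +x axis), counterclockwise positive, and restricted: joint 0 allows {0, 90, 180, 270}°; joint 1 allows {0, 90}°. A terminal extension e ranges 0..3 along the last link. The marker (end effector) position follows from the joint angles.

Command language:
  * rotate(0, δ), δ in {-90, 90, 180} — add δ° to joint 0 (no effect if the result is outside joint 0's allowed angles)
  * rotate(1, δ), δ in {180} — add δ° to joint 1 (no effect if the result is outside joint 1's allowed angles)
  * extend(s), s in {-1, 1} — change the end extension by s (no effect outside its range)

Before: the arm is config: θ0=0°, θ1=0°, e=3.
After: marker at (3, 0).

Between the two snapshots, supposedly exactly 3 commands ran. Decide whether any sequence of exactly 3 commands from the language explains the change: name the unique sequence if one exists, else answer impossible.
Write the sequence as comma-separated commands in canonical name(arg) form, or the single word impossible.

from: config: θ0=0°, θ1=0°, e=3
t=1 extend(-1) ⇒ config: θ0=0°, θ1=0°, e=2
t=2 extend(-1) ⇒ config: θ0=0°, θ1=0°, e=1
t=3 extend(-1) ⇒ config: θ0=0°, θ1=0°, e=0
no rival 3-sequence matches.

extend(-1), extend(-1), extend(-1)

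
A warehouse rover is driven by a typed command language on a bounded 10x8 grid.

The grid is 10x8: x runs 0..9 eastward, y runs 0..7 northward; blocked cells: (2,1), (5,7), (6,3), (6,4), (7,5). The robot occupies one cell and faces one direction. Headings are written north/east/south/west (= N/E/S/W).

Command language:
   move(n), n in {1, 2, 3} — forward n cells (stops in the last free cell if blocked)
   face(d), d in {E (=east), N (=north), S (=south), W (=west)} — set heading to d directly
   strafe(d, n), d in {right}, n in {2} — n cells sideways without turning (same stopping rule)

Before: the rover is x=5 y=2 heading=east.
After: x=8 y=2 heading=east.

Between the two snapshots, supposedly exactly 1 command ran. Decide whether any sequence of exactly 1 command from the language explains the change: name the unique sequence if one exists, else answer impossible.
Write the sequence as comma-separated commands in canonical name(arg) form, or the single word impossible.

move(3)

key: still facing E — the one step turns nothing
start: x=5 y=2 heading=east
step 1 (move(3)): x=8 y=2 heading=east
uniquely the one of 8 1-step routes that fits.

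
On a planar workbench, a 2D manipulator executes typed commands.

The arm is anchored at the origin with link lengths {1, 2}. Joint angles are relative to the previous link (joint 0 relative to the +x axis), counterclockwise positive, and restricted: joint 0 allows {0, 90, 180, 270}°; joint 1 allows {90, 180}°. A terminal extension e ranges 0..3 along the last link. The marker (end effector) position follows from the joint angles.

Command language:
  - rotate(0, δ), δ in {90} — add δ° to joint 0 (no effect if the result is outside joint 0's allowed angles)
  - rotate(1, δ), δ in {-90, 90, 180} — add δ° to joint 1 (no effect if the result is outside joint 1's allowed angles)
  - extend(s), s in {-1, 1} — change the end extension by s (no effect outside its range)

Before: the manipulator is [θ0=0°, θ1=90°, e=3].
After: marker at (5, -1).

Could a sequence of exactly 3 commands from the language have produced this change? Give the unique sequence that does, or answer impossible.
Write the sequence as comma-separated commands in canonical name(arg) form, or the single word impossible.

rotate(0, 90), rotate(0, 90), rotate(0, 90)

from: [θ0=0°, θ1=90°, e=3]
[1] after rotate(0, 90): [θ0=90°, θ1=90°, e=3]
[2] after rotate(0, 90): [θ0=180°, θ1=90°, e=3]
[3] after rotate(0, 90): [θ0=270°, θ1=90°, e=3]
all 216 alternatives checked — unique.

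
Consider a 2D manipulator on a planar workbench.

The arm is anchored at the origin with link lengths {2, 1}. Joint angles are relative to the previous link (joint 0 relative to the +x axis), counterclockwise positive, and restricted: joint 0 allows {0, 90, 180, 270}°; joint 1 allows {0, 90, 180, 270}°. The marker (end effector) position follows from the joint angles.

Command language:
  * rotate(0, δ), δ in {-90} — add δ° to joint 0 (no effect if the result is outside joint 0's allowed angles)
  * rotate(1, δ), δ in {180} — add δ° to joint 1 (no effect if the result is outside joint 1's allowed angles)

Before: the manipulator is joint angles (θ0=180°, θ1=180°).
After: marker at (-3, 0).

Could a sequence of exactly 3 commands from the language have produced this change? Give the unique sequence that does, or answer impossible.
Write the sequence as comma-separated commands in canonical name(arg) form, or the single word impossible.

start: joint angles (θ0=180°, θ1=180°)
step 1 (rotate(1, 180)): joint angles (θ0=180°, θ1=0°)
step 2 (rotate(1, 180)): joint angles (θ0=180°, θ1=180°)
step 3 (rotate(1, 180)): joint angles (θ0=180°, θ1=0°)
no other 3-command option fits: unique.

rotate(1, 180), rotate(1, 180), rotate(1, 180)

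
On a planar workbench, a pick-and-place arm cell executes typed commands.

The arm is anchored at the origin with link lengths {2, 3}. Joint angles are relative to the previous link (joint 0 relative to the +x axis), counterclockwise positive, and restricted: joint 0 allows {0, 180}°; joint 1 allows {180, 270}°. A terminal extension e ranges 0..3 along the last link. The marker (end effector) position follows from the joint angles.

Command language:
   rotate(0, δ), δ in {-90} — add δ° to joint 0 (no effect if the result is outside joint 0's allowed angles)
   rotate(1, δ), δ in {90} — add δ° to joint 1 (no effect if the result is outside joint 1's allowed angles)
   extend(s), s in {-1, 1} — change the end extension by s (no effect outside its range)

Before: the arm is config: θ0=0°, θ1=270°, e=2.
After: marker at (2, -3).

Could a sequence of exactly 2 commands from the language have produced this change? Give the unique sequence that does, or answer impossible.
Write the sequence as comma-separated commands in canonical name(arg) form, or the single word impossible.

extend(-1), extend(-1)

start: config: θ0=0°, θ1=270°, e=2
t=1 extend(-1) ⇒ config: θ0=0°, θ1=270°, e=1
t=2 extend(-1) ⇒ config: θ0=0°, θ1=270°, e=0
uniquely the one of 16 2-step routes that fits.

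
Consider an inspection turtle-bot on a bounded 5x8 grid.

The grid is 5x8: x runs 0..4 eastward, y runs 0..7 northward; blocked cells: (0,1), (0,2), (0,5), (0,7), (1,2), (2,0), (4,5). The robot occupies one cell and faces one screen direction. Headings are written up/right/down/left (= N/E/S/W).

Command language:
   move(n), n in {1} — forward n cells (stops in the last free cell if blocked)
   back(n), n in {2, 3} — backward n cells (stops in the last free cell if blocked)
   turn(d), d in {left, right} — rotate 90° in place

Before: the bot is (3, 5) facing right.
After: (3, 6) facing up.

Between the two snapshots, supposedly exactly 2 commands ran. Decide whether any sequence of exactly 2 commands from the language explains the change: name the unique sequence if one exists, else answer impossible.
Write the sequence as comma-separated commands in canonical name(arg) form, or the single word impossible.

turn(left), move(1)

key: position moved to (3,6) AND the heading swung to N — translation plus rotation needed
from: (3, 5) facing right
step 1 (turn(left)): (3, 5) facing up
step 2 (move(1)): (3, 6) facing up
all 25 alternatives checked — unique.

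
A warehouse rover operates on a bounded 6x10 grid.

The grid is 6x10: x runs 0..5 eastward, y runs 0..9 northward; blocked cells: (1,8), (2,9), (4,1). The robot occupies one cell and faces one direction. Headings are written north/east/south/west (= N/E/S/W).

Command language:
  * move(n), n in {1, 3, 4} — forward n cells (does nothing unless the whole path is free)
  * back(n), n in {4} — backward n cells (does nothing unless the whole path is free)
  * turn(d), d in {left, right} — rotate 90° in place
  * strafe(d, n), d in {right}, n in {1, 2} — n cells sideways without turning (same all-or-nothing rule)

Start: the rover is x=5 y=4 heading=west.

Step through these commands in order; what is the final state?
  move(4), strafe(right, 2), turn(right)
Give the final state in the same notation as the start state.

x=1 y=6 heading=north

start: x=5 y=4 heading=west
[1] after move(4): x=1 y=4 heading=west
[2] after strafe(right, 2): x=1 y=6 heading=west
[3] after turn(right): x=1 y=6 heading=north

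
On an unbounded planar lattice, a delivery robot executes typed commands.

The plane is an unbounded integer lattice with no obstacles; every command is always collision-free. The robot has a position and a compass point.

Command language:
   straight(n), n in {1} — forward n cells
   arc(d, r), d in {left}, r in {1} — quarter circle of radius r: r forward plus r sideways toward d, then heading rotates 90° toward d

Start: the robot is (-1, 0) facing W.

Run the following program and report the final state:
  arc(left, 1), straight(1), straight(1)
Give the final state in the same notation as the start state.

t0: (-1, 0) facing W
[1] after arc(left, 1): (-2, -1) facing S
[2] after straight(1): (-2, -2) facing S
[3] after straight(1): (-2, -3) facing S

(-2, -3) facing S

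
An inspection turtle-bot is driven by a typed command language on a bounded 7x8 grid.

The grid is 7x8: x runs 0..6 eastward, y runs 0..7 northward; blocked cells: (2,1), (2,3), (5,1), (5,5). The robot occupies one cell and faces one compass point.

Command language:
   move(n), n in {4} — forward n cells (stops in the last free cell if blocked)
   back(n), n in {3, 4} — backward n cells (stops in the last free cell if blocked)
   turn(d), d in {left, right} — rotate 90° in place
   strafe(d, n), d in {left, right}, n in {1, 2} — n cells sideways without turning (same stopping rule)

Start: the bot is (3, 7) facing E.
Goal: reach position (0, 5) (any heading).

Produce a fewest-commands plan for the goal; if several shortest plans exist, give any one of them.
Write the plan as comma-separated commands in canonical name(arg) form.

strafe(right, 2), back(4)

initial: (3, 7) facing E
1. strafe(right, 2) → (3, 5) facing E
2. back(4) → (0, 5) facing E
shorter routes all fall short; 2 is best.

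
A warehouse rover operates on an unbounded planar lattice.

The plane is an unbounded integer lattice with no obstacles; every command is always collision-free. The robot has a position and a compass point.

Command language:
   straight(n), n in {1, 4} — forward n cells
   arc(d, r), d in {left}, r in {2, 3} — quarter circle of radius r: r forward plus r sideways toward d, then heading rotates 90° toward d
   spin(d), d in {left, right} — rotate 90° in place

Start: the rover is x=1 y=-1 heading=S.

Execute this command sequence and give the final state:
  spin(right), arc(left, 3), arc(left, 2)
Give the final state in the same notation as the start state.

x=0 y=-6 heading=E

begin: x=1 y=-1 heading=S
t=1 spin(right) ⇒ x=1 y=-1 heading=W
t=2 arc(left, 3) ⇒ x=-2 y=-4 heading=S
t=3 arc(left, 2) ⇒ x=0 y=-6 heading=E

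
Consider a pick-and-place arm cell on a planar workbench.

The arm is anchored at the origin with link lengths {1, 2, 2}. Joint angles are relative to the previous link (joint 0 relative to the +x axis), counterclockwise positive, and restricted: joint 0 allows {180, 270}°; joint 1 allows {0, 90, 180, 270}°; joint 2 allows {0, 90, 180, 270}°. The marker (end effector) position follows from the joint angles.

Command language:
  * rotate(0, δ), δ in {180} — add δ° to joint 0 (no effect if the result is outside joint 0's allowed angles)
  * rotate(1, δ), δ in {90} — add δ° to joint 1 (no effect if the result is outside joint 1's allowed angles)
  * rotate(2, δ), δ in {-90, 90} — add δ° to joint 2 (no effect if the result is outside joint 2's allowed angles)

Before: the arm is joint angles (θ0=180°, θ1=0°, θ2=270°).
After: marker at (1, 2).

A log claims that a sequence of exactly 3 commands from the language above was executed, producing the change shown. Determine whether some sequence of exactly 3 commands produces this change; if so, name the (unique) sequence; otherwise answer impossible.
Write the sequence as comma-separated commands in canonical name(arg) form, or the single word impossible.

from: joint angles (θ0=180°, θ1=0°, θ2=270°)
[1] after rotate(1, 90): joint angles (θ0=180°, θ1=90°, θ2=270°)
[2] after rotate(1, 90): joint angles (θ0=180°, θ1=180°, θ2=270°)
[3] after rotate(1, 90): joint angles (θ0=180°, θ1=270°, θ2=270°)
no other 3-command option fits: unique.

rotate(1, 90), rotate(1, 90), rotate(1, 90)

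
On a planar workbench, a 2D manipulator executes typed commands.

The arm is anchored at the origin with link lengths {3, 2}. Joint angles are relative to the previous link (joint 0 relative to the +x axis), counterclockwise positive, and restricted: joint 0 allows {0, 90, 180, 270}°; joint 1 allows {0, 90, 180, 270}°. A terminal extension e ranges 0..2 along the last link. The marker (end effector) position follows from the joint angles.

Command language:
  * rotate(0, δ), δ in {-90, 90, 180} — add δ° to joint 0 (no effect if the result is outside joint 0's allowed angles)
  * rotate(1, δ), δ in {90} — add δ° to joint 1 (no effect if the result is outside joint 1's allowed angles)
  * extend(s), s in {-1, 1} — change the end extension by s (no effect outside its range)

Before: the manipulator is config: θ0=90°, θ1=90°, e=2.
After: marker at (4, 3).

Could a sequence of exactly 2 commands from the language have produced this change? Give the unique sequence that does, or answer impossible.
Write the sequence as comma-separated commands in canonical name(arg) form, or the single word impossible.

rotate(1, 90), rotate(1, 90)

t0: config: θ0=90°, θ1=90°, e=2
step 1 (rotate(1, 90)): config: θ0=90°, θ1=180°, e=2
step 2 (rotate(1, 90)): config: θ0=90°, θ1=270°, e=2
all 36 alternatives checked — unique.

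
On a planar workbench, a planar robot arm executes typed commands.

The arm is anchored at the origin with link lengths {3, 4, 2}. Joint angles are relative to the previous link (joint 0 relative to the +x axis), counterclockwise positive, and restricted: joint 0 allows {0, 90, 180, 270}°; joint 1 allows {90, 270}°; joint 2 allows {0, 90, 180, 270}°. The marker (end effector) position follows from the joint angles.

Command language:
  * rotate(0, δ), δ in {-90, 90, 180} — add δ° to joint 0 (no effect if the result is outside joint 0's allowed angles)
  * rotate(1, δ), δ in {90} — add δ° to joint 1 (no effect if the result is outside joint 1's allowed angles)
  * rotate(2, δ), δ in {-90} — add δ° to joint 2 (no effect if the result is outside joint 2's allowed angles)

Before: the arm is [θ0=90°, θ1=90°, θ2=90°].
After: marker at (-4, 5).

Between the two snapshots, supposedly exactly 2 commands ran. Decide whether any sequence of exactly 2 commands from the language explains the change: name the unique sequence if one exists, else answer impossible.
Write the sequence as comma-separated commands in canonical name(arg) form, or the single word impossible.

initial: [θ0=90°, θ1=90°, θ2=90°]
1. rotate(2, -90) → [θ0=90°, θ1=90°, θ2=0°]
2. rotate(2, -90) → [θ0=90°, θ1=90°, θ2=270°]
all 25 alternatives checked — unique.

rotate(2, -90), rotate(2, -90)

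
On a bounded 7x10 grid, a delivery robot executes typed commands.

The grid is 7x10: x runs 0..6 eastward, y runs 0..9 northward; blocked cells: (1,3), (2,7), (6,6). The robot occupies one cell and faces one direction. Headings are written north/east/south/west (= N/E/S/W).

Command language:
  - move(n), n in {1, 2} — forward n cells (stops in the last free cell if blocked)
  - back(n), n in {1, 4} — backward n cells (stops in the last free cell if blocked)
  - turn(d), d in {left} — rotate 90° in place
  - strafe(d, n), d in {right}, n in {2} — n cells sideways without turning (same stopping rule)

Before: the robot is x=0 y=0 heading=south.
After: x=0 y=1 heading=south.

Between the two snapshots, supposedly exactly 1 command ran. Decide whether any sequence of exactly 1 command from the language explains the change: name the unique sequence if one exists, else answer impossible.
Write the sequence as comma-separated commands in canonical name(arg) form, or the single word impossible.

back(1)

key: still facing S — the one step turns nothing
from: x=0 y=0 heading=south
[1] after back(1): x=0 y=1 heading=south
all 6 alternatives checked — unique.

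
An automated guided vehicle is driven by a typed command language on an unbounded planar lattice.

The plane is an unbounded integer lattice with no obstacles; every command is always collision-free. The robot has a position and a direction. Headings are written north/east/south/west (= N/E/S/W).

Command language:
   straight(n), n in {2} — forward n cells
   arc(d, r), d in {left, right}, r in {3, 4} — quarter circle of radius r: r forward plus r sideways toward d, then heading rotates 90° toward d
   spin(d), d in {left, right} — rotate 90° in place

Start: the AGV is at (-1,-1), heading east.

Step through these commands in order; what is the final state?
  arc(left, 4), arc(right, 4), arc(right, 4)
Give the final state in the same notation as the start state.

start: at (-1,-1), heading east
step 1 (arc(left, 4)): at (3,3), heading north
step 2 (arc(right, 4)): at (7,7), heading east
step 3 (arc(right, 4)): at (11,3), heading south

at (11,3), heading south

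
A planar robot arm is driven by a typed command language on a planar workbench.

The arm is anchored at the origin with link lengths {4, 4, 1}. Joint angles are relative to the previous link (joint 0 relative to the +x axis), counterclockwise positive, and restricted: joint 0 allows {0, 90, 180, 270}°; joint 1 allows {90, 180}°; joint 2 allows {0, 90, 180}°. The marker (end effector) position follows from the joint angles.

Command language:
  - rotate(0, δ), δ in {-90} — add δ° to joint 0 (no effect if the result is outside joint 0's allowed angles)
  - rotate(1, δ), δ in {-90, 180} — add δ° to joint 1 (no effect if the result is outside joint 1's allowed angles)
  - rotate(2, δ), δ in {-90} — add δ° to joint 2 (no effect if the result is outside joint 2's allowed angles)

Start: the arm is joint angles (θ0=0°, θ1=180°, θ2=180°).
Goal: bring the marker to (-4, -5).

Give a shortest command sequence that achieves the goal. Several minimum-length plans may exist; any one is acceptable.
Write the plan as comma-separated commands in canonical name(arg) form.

rotate(2, -90), rotate(2, -90), rotate(1, -90), rotate(0, -90), rotate(0, -90)

initial: joint angles (θ0=0°, θ1=180°, θ2=180°)
[1] after rotate(2, -90): joint angles (θ0=0°, θ1=180°, θ2=90°)
[2] after rotate(2, -90): joint angles (θ0=0°, θ1=180°, θ2=0°)
[3] after rotate(1, -90): joint angles (θ0=0°, θ1=90°, θ2=0°)
[4] after rotate(0, -90): joint angles (θ0=270°, θ1=90°, θ2=0°)
[5] after rotate(0, -90): joint angles (θ0=180°, θ1=90°, θ2=0°)
no 4-step plan works, so 5 is optimal.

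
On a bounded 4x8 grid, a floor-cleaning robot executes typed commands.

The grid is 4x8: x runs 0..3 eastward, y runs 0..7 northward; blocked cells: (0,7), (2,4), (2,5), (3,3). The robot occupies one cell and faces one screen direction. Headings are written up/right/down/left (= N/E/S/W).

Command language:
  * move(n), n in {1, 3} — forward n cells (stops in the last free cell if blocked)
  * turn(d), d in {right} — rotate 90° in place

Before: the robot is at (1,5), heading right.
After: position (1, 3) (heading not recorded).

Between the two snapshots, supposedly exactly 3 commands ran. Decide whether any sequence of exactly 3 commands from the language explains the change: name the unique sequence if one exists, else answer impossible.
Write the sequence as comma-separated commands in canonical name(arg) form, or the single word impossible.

turn(right), move(1), move(1)

key: running move(1) before turn(right) would end elsewhere — order is forced
t0: at (1,5), heading right
1. turn(right) → at (1,5), heading down
2. move(1) → at (1,4), heading down
3. move(1) → at (1,3), heading down
no rival 3-sequence matches.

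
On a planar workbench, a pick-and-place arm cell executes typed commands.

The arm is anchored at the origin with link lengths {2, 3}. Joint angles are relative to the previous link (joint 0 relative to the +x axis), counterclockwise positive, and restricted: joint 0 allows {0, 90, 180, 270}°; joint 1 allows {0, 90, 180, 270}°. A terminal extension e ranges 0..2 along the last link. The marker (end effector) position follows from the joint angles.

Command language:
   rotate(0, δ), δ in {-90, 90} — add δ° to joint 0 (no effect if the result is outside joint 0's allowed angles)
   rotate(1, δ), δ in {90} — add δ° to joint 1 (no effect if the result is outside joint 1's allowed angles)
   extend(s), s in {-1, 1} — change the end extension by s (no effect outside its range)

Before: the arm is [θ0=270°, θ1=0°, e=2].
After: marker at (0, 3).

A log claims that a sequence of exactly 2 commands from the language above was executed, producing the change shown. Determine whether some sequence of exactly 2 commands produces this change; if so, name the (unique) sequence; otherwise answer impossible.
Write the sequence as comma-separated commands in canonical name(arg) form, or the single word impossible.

start: [θ0=270°, θ1=0°, e=2]
t=1 rotate(1, 90) ⇒ [θ0=270°, θ1=90°, e=2]
t=2 rotate(1, 90) ⇒ [θ0=270°, θ1=180°, e=2]
no other 2-command option fits: unique.

rotate(1, 90), rotate(1, 90)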